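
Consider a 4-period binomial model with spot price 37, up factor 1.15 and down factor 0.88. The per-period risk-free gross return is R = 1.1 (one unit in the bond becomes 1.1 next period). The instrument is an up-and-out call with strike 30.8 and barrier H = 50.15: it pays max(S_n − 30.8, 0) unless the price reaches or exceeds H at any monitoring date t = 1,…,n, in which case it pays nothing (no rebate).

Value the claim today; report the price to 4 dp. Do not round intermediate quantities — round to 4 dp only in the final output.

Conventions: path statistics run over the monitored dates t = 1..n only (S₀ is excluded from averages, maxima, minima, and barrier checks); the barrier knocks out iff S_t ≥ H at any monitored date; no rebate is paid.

With p* = (R−d)/(u−d) = 0.8148, sum probability × payoff across the paths and divide by R^4.
Enumerate all 2^4 = 16 price paths (U = up ×1.15, D = down ×0.88); each path with k up-moves has probability p*^k·(1−p*)^(4−k).
DDDD: M=32.5600, payoff=0.0000, prob=0.001176
UDDD: M=42.5500, payoff=0.0000, prob=0.005175
DUDD: M=37.4440, payoff=0.0000, prob=0.005175
UUDD: M=48.9325, payoff=7.0933, prob=0.022768
DDUD: M=32.9507, payoff=0.0000, prob=0.005175
UDUD: M=43.0606, payoff=7.0933, prob=0.022768
DUUD: M=43.0606, payoff=7.0933, prob=0.022768
UUUD: M=56.2724, payoff=0.0000, prob=0.100180
DDDU: M=32.5600, payoff=0.0000, prob=0.005175
UDDU: M=42.5500, payoff=7.0933, prob=0.022768
DUDU: M=37.8933, payoff=7.0933, prob=0.022768
UUDU: M=49.5197, payoff=18.7197, prob=0.100180
DDUU: M=37.8933, payoff=7.0933, prob=0.022768
UDUU: M=49.5197, payoff=18.7197, prob=0.100180
DUUU: M=49.5197, payoff=18.7197, prob=0.100180
UUUU: M=64.7132, payoff=0.0000, prob=0.440794
Price = Σ prob·payoff / R^4 = 6.595059 / 1.464100 = 4.5045

price = 4.5045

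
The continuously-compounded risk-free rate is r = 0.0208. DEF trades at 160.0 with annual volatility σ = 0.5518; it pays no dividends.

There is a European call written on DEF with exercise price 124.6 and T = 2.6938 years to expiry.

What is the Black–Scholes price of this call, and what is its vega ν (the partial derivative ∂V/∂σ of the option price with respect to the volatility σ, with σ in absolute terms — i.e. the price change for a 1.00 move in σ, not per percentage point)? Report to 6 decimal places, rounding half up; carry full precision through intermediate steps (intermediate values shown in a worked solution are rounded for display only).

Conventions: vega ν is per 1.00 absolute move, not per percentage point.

price = 72.156331
ν = 76.632443

σ√T = 0.5518·√2.6938 = 0.905658
d₁ = (ln(S/K) + (r+σ²/2)T) / (σ√T) = (ln(160.0/124.6) + (0.0208+0.5518²/2)·2.6938) / 0.905658 = (0.250065 + 0.466140) / 0.905658 = 0.790811
d₂ = d₁ − σ√T = 0.790811 − 0.905658 = -0.114847
e^{−rT} = 0.945510
N(d₁) = 0.785473,  N(d₂) = 0.454283
Call price V = S·N(d₁) − K·e^{−rT}·N(d₂) = 125.675666 − 53.519335 = 72.156331
φ(d₁) = (1/√(2π))·e^{−d₁²/2} = 0.291817
ν = S·φ(d₁)·√T = 76.632443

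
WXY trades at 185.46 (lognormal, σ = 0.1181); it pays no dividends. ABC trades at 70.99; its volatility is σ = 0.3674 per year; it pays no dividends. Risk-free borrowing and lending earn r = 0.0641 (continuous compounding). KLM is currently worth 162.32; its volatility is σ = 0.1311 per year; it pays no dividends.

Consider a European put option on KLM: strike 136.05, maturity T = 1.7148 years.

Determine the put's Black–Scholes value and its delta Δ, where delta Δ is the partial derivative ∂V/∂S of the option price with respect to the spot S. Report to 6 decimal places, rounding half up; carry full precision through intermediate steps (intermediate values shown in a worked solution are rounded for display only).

σ√T = 0.1311·√1.7148 = 0.171676
d₁ = (ln(S/K) + (r+σ²/2)T) / (σ√T) = (ln(162.32/136.05) + (0.0641+0.1311²/2)·1.7148) / 0.171676 = (0.176547 + 0.124655) / 0.171676 = 1.754481
d₂ = d₁ − σ√T = 1.754481 − 0.171676 = 1.582805
e^{−rT} = 0.895907
N(−d₁) = 0.039674,  N(−d₂) = 0.056733
Put price V = K·e^{−rT}·N(−d₂) − S·N(−d₁) = 6.915070 − 6.439889 = 0.475181
Δ = −N(−d₁) = -0.039674

price = 0.475181
Δ = -0.039674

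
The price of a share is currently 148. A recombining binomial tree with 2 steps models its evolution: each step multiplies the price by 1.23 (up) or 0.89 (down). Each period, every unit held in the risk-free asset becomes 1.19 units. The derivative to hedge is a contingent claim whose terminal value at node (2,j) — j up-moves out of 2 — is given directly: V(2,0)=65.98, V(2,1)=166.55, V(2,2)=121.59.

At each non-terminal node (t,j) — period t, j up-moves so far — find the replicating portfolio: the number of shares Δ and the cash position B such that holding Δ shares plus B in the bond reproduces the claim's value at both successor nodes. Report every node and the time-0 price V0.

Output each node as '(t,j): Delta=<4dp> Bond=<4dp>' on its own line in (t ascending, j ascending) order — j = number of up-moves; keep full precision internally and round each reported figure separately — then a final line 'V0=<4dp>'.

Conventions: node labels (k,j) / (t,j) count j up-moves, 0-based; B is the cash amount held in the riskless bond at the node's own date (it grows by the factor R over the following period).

(0,0): Delta=-0.4649 Bond=160.7164
(1,0): Delta=2.2456 Bond=-165.7788
(1,1): Delta=-0.7264 Bond=238.8566
V0=91.9106

Since d<R<u, set p* = (R−d)/(u−d) = 0.8824; price each node as the discounted p*-expectation of its children.
Expiry values: V(2,0)=65.9800, V(2,1)=166.5500, V(2,2)=121.5900
  t=1,j=0: stock 131.7200 → up 162.0156 (V=166.5500), down 117.2308 (V=65.9800). Price 130.0153; hedge Δ=2.2456, bond B=-165.7788.
  t=1,j=1: stock 182.0400 → up 223.9092 (V=121.5900), down 162.0156 (V=166.5500). Price 106.6214; hedge Δ=-0.7264, bond B=238.8566.
  t=0,j=0: stock 148.0000 → up 182.0400 (V=106.6214), down 131.7200 (V=130.0153). Price 91.9106; hedge Δ=-0.4649, bond B=160.7164.
Check: Δ(0,0)·S0 + B(0,0) = 91.9106 = V0.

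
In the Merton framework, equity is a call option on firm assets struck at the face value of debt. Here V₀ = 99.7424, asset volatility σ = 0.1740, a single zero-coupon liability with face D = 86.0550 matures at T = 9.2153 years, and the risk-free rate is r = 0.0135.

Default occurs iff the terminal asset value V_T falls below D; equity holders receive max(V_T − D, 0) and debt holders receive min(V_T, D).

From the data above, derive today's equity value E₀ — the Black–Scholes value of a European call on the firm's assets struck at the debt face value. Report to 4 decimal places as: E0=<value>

E0=32.4816

Equity is a call on the firm's assets struck at D = 86.0550:
d₁ = [ln(V₀/D) + (r + σ²/2)T] / (σ√T)
   = [ln(99.7424/86.0550) + (0.0135 + 0.5·0.1740²)·9.2153] / (0.1740·√9.2153)
   = [0.147604 + 0.263908] / 0.528207 = 0.779074
d₂ = d₁ − σ√T = 0.779074 − 0.528207 = 0.250867
N(d₁) = 0.782032,  N(d₂) = 0.599041,  e^(−rT) = 0.883021
E₀ = V₀·N(d₁) − D·e^(−rT)·N(d₂)
   = 99.7424·0.782032 − 86.0550·0.883021·0.599041 = 32.481557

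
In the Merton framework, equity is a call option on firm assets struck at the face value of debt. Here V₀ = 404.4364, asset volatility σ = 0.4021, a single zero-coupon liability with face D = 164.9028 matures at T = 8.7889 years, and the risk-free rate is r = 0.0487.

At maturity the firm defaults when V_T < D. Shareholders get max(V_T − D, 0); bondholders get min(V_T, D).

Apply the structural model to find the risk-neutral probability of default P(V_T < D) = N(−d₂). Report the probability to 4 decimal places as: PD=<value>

Equity is a call on the firm's assets struck at D = 164.9028:
d₁ = [ln(V₀/D) + (r + σ²/2)T] / (σ√T)
   = [ln(404.4364/164.9028) + (0.0487 + 0.5·0.4021²)·8.7889] / (0.4021·√8.7889)
   = [0.897138 + 1.138533] / 1.192069 = 1.707680
d₂ = d₁ − σ√T = 1.707680 − 1.192069 = 0.515611
risk-neutral PD = N(−d₂) = N(-0.515611) = 0.303063

PD=0.3031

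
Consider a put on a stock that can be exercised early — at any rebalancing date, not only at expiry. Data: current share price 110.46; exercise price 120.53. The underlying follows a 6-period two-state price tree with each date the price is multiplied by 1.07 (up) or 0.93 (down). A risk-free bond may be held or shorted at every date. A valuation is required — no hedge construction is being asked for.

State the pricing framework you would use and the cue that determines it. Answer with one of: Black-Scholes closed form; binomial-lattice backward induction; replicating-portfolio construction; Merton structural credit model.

framework: binomial-lattice backward induction

Key observation: with exercise allowed before expiry on a discrete up/down model (6 steps from spot 110.46), the strike-120.53 put's value must be rolled back through the tree testing early exercise at each node.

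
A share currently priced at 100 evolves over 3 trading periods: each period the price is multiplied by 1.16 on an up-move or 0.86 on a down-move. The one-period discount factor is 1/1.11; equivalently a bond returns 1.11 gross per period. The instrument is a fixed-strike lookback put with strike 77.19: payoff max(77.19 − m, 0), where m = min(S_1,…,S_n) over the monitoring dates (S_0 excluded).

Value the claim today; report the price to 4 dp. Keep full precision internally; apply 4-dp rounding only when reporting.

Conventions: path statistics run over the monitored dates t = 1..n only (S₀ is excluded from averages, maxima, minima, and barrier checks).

price = 0.1007

Risk-neutral up-probability p* = (R−d)/(u−d) = (1.11−0.86)/(1.16−0.86) = 0.8333; the claim prices as the p*-weighted sum of path payoffs discounted by R^3.
Enumerate all 2^3 = 8 price paths (U = up ×1.16, D = down ×0.86); each path with k up-moves has probability p*^k·(1−p*)^(3−k).
DDD: m=63.6056, payoff=13.5844, prob=0.004630
UDD: m=85.7936, payoff=0.0000, prob=0.023148
DUD: m=85.7936, payoff=0.0000, prob=0.023148
UUD: m=115.7216, payoff=0.0000, prob=0.115741
DDU: m=73.9600, payoff=3.2300, prob=0.023148
UDU: m=99.7600, payoff=0.0000, prob=0.115741
DUU: m=86.0000, payoff=0.0000, prob=0.115741
UUU: m=116.0000, payoff=0.0000, prob=0.578704
Price = Σ prob·payoff / R^3 = 0.137659 / 1.367631 = 0.1007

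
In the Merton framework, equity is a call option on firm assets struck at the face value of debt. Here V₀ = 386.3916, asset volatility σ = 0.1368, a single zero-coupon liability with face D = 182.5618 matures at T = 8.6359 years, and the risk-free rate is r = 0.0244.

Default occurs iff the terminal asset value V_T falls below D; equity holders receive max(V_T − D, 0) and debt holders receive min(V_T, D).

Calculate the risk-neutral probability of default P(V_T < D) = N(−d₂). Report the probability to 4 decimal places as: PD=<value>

With assets at 386.3916 and a single debt payment of 182.5618 at 8.6359 years:
d₁ = [ln(V₀/D) + (r + σ²/2)T] / (σ√T)
   = [ln(386.3916/182.5618) + (0.0244 + 0.5·0.1368²)·8.6359] / (0.1368·√8.6359)
   = [0.749763 + 0.291523] / 0.402013 = 2.590180
d₂ = d₁ − σ√T = 2.590180 − 0.402013 = 2.188168
risk-neutral PD = N(−d₂) = N(-2.188168) = 0.014329

PD=0.0143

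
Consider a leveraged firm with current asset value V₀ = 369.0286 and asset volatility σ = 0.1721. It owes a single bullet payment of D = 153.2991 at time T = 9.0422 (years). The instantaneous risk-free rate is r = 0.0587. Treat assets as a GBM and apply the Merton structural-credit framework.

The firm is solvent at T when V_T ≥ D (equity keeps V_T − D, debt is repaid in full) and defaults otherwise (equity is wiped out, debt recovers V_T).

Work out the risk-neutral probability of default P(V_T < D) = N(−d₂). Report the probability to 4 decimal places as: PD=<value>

Apply the equity-as-call identities (strike 153.2991, horizon 9.0422 years):
d₁ = [ln(V₀/D) + (r + σ²/2)T] / (σ√T)
   = [ln(369.0286/153.2991) + (0.0587 + 0.5·0.1721²)·9.0422] / (0.1721·√9.0422)
   = [0.878483 + 0.664685] / 0.517509 = 2.981915
d₂ = d₁ − σ√T = 2.981915 − 0.517509 = 2.464406
risk-neutral PD = N(−d₂) = N(-2.464406) = 0.006862

PD=0.0069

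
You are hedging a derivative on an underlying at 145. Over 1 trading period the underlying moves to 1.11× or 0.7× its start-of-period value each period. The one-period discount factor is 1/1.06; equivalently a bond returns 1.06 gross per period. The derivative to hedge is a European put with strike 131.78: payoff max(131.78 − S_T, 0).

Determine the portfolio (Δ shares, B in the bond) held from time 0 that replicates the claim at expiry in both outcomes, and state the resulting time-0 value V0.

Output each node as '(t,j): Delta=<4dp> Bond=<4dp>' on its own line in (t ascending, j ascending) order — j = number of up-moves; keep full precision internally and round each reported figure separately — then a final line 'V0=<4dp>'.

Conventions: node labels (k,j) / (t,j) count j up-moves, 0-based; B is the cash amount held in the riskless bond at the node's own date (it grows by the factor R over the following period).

No-arbitrage ⇒ martingale measure with p* = (R−d)/(u−d) = 0.8780.
At maturity the claim pays: V(1,0)=30.2800, V(1,1)=0.0000
Node (0,0) S=145.0000: V=(p*·0.0000+(1−p*)·30.2800)/1.06=3.4837; Δ=(0.0000−30.2800)/(160.9500−101.5000)=-0.5093; B=V−Δ·S=77.3373
As a check, the time-0 holding Δ(0,0)·S0 + B(0,0) comes to 3.4837 — exactly V0.

(0,0): Delta=-0.5093 Bond=77.3373
V0=3.4837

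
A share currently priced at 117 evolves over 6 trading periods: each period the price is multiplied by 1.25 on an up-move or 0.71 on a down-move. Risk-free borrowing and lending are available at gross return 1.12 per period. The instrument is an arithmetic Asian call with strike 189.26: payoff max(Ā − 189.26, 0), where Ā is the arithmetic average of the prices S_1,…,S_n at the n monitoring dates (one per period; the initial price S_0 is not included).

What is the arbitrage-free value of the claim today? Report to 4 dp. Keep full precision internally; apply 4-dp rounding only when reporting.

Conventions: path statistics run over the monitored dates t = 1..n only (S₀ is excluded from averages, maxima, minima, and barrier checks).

With p* = (R−d)/(u−d) = 0.7593, sum probability × payoff across the paths and divide by R^6.
Enumerate all 2^6 = 64 price paths (U = up ×1.25, D = down ×0.71); each path with k up-moves has probability p*^k·(1−p*)^(6−k).
DDDDDD: Ā=41.6257, payoff=0.0000, prob=0.000195
UDDDDD: Ā=73.2847, payoff=0.0000, prob=0.000614
DUDDDD: Ā=62.7547, payoff=0.0000, prob=0.000614
UUDDDD: Ā=110.4836, payoff=0.0000, prob=0.001936
DDUDDD: Ā=55.2784, payoff=0.0000, prob=0.000614
UDUDDD: Ā=97.3211, payoff=0.0000, prob=0.001936
DUUDDD: Ā=86.7911, payoff=0.0000, prob=0.001936
UUUDDD: Ā=152.8012, payoff=0.0000, prob=0.006107
DDDUDD: Ā=49.9702, payoff=0.0000, prob=0.000614
UDDUDD: Ā=87.9757, payoff=0.0000, prob=0.001936
DUDUDD: Ā=77.4457, payoff=0.0000, prob=0.001936
UUDUDD: Ā=136.3481, payoff=0.0000, prob=0.006107
DDUUDD: Ā=69.9694, payoff=0.0000, prob=0.001936
UDUUDD: Ā=123.1856, payoff=0.0000, prob=0.006107
DUUUDD: Ā=112.6556, payoff=0.0000, prob=0.006107
UUUUDD: Ā=198.3373, payoff=9.0773, prob=0.019260
DDDDUD: Ā=46.2014, payoff=0.0000, prob=0.000614
UDDDUD: Ā=81.3405, payoff=0.0000, prob=0.001936
DUDDUD: Ā=70.8105, payoff=0.0000, prob=0.001936
UUDDUD: Ā=124.6664, payoff=0.0000, prob=0.006107
DDUDUD: Ā=63.3342, payoff=0.0000, prob=0.001936
UDUDUD: Ā=111.5039, payoff=0.0000, prob=0.006107
DUUDUD: Ā=100.9739, payoff=0.0000, prob=0.006107
UUUDUD: Ā=177.7709, payoff=0.0000, prob=0.019260
DDDUUD: Ā=58.0260, payoff=0.0000, prob=0.001936
UDDUUD: Ā=102.1585, payoff=0.0000, prob=0.006107
DUDUUD: Ā=91.6285, payoff=0.0000, prob=0.006107
UUDUUD: Ā=161.3177, payoff=0.0000, prob=0.019260
DDUUUD: Ā=84.1522, payoff=0.0000, prob=0.006107
UDUUUD: Ā=148.1552, payoff=0.0000, prob=0.019260
DUUUUD: Ā=137.6252, payoff=0.0000, prob=0.019260
UUUUUD: Ā=242.2980, payoff=53.0380, prob=0.060744
DDDDDU: Ā=43.5255, payoff=0.0000, prob=0.000614
UDDDDU: Ā=76.6295, payoff=0.0000, prob=0.001936
DUDDDU: Ā=66.0995, payoff=0.0000, prob=0.001936
UUDDDU: Ā=116.3723, payoff=0.0000, prob=0.006107
DDUDDU: Ā=58.6232, payoff=0.0000, prob=0.001936
UDUDDU: Ā=103.2098, payoff=0.0000, prob=0.006107
DUUDDU: Ā=92.6798, payoff=0.0000, prob=0.006107
UUUDDU: Ā=163.1687, payoff=0.0000, prob=0.019260
DDDUDU: Ā=53.3150, payoff=0.0000, prob=0.001936
UDDUDU: Ā=93.8645, payoff=0.0000, prob=0.006107
DUDUDU: Ā=83.3345, payoff=0.0000, prob=0.006107
UUDUDU: Ā=146.7156, payoff=0.0000, prob=0.019260
DDUUDU: Ā=75.8582, payoff=0.0000, prob=0.006107
UDUUDU: Ā=133.5531, payoff=0.0000, prob=0.019260
DUUUDU: Ā=123.0231, payoff=0.0000, prob=0.019260
UUUUDU: Ā=216.5900, payoff=27.3300, prob=0.060744
DDDDUU: Ā=49.5462, payoff=0.0000, prob=0.001936
UDDDUU: Ā=87.2292, payoff=0.0000, prob=0.006107
DUDDUU: Ā=76.6992, payoff=0.0000, prob=0.006107
UUDDUU: Ā=135.0339, payoff=0.0000, prob=0.019260
DDUDUU: Ā=69.2229, payoff=0.0000, prob=0.006107
UDUDUU: Ā=121.8714, payoff=0.0000, prob=0.019260
DUUDUU: Ā=111.3414, payoff=0.0000, prob=0.019260
UUUDUU: Ā=196.0236, payoff=6.7636, prob=0.060744
DDDUUU: Ā=63.9148, payoff=0.0000, prob=0.006107
UDDUUU: Ā=112.5260, payoff=0.0000, prob=0.019260
DUDUUU: Ā=101.9960, payoff=0.0000, prob=0.019260
UUDUUU: Ā=179.5704, payoff=0.0000, prob=0.060744
DDUUUU: Ā=94.5197, payoff=0.0000, prob=0.019260
UDUUUU: Ā=166.4079, payoff=0.0000, prob=0.060744
DUUUUU: Ā=155.8779, payoff=0.0000, prob=0.060744
UUUUUU: Ā=274.4330, payoff=85.1730, prob=0.191576
Price = Σ prob·payoff / R^6 = 21.784585 / 1.973823 = 11.0367

price = 11.0367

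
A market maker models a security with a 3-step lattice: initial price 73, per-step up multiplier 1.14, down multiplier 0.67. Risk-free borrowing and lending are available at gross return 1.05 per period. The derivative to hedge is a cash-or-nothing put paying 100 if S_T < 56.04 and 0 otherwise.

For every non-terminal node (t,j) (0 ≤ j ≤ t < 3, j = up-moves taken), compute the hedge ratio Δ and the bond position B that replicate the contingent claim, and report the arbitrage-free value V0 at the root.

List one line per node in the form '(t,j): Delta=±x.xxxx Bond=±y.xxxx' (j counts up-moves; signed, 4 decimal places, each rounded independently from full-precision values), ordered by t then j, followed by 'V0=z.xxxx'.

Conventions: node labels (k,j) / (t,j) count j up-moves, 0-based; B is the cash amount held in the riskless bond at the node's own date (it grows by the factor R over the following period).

The replicating-portfolio and risk-neutral prices coincide; use p* = (1.05−0.67)/(1.14−0.67) = 0.8085 for the latter.
Terminal payoffs: V(3,0)=100.0000, V(3,1)=100.0000, V(3,2)=0.0000, V(3,3)=0.0000
  t=2,j=0: stock 32.7697 → up 37.3575 (V=100.0000), down 21.9557 (V=100.0000). Price 95.2381; hedge Δ=0.0000, bond B=95.2381.
  t=2,j=1: stock 55.7574 → up 63.5634 (V=0.0000), down 37.3575 (V=100.0000). Price 18.2371; hedge Δ=-3.8159, bond B=231.0030.
  t=2,j=2: stock 94.8708 → up 108.1527 (V=0.0000), down 63.5634 (V=0.0000). Price 0.0000; hedge Δ=0.0000, bond B=0.0000.
  t=1,j=0: stock 48.9100 → up 55.7574 (V=18.2371), down 32.7697 (V=95.2381). Price 31.4114; hedge Δ=-3.3497, bond B=195.2433.
  t=1,j=1: stock 83.2200 → up 94.8708 (V=0.0000), down 55.7574 (V=18.2371). Price 3.3259; hedge Δ=-0.4663, bond B=42.1282.
  t=0,j=0: stock 73.0000 → up 83.2200 (V=3.3259), down 48.9100 (V=31.4114). Price 8.2895; hedge Δ=-0.8186, bond B=68.0458.
As a check, the time-0 holding Δ(0,0)·S0 + B(0,0) comes to 8.2895 — exactly V0.

(0,0): Delta=-0.8186 Bond=68.0458
(1,0): Delta=-3.3497 Bond=195.2433
(1,1): Delta=-0.4663 Bond=42.1282
(2,0): Delta=0.0000 Bond=95.2381
(2,1): Delta=-3.8159 Bond=231.0030
(2,2): Delta=0.0000 Bond=0.0000
V0=8.2895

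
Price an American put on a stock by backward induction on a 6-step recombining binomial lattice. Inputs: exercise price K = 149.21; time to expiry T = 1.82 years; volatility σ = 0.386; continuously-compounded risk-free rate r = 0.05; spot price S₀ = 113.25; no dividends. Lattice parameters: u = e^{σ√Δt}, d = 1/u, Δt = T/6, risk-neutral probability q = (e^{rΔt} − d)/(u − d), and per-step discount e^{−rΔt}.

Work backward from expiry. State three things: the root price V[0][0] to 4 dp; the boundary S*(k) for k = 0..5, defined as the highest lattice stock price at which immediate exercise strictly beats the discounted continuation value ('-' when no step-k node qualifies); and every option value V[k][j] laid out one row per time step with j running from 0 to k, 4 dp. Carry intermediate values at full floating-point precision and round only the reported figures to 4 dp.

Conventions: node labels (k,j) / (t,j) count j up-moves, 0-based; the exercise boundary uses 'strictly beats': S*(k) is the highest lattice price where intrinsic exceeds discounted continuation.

price = 42.4951
boundary = - - 74.0258 91.5610 74.0258 91.5610
tree:
42.4951
57.6600 27.5900
75.1842 40.7068 14.4078
89.3612 57.6490 23.8408 4.7558
100.8231 75.1842 38.0825 9.3345 0.0000
110.0899 89.3612 57.6490 18.3212 0.0000 0.0000
117.5819 100.8231 75.1842 35.9600 0.0000 0.0000 0.0000

Δt=0.30333  u=1.23688  d=0.80849  q=0.48272  discount=0.98495
step 6 (expiry): payoffs max(K−S,0) = 117.5819 100.8231 75.1842 35.9600 0.0000 0.0000 0.0000
step 5: (k=5,j=0): S=39.1201, K−S=110.0899, hold=107.8439 ⇒ V=110.0899 exercise | (k=5,j=1): S=59.8488, K−S=89.3612, hold=87.1153 ⇒ V=89.3612 exercise | (k=5,j=2): S=91.5610, K−S=57.6490, hold=55.4030 ⇒ V=57.6490 exercise | (k=5,j=3): S=140.0767, K−S=9.1333, hold=18.3212 ⇒ V=18.3212 continue | (k=5,j=4): S=214.2995, K−S=0.0000, hold=0.0000 ⇒ V=0.0000 continue | (k=5,j=5): S=327.8509, K−S=0.0000, hold=0.0000 ⇒ V=0.0000 continue  boundary S*=91.5610
step 4: (k=4,j=0): S=48.3869, K−S=100.8231, hold=98.5772 ⇒ V=100.8231 exercise | (k=4,j=1): S=74.0258, K−S=75.1842, hold=72.9383 ⇒ V=75.1842 exercise | (k=4,j=2): S=113.2500, K−S=35.9600, hold=38.0825 ⇒ V=38.0825 continue | (k=4,j=3): S=173.2581, K−S=0.0000, hold=9.3345 ⇒ V=9.3345 continue | (k=4,j=4): S=265.0628, K−S=0.0000, hold=0.0000 ⇒ V=0.0000 continue  boundary S*=74.0258
step 3: (k=3,j=0): S=59.8488, K−S=89.3612, hold=87.1153 ⇒ V=89.3612 exercise | (k=3,j=1): S=91.5610, K−S=57.6490, hold=56.4122 ⇒ V=57.6490 exercise | (k=3,j=2): S=140.0767, K−S=9.1333, hold=23.8408 ⇒ V=23.8408 continue | (k=3,j=3): S=214.2995, K−S=0.0000, hold=4.7558 ⇒ V=4.7558 continue  boundary S*=91.5610
step 2: (k=2,j=0): S=74.0258, K−S=75.1842, hold=72.9383 ⇒ V=75.1842 exercise | (k=2,j=1): S=113.2500, K−S=35.9600, hold=40.7068 ⇒ V=40.7068 continue | (k=2,j=2): S=173.2581, K−S=0.0000, hold=14.4078 ⇒ V=14.4078 continue  boundary S*=74.0258
step 1: (k=1,j=0): S=91.5610, K−S=57.6490, hold=57.6600 ⇒ V=57.6600 continue | (k=1,j=1): S=140.0767, K−S=9.1333, hold=27.5900 ⇒ V=27.5900 continue  boundary S*=-
step 0: (k=0,j=0): S=113.2500, K−S=35.9600, hold=42.4951 ⇒ V=42.4951 continue  boundary S*=-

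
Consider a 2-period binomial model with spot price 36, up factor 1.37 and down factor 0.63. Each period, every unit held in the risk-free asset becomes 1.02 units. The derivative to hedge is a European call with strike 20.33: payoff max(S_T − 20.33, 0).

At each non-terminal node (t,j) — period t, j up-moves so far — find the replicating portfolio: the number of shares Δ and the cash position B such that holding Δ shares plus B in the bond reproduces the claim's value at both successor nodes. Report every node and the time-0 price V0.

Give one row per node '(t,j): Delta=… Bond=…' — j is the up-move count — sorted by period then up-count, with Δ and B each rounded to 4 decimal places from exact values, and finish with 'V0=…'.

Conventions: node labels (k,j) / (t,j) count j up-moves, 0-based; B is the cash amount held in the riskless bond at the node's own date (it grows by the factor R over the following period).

(0,0): Delta=0.8948 Bond=-14.4557
(1,0): Delta=0.6400 Bond=-8.9656
(1,1): Delta=1.0000 Bond=-19.9314
V0=17.7585

Under the risk-neutral measure, an up-move has probability p* = (R−d)/(u−d) = 0.5270 and values discount at R = 1.02.
Payoffs at expiry: V(2,0)=0.0000, V(2,1)=10.7416, V(2,2)=47.2384
(1,0): S=22.6800. Δ = (V_up−V_dn)/(S_up−S_dn) = (10.7416−0.0000)/(31.0716−14.2884) = 0.6400. V = [p*·10.7416 + (1−p*)·0.0000]/1.02 = 5.5501. B = V − Δ·S = -8.9656.
(1,1): S=49.3200. Δ = (V_up−V_dn)/(S_up−S_dn) = (47.2384−10.7416)/(67.5684−31.0716) = 1.0000. V = [p*·47.2384 + (1−p*)·10.7416]/1.02 = 29.3886. B = V − Δ·S = -19.9314.
(0,0): S=36.0000. Δ = (V_up−V_dn)/(S_up−S_dn) = (29.3886−5.5501)/(49.3200−22.6800) = 0.8948. V = [p*·29.3886 + (1−p*)·5.5501]/1.02 = 17.7585. B = V − Δ·S = -14.4557.
As a check, the time-0 holding Δ(0,0)·S0 + B(0,0) comes to 17.7585 — exactly V0.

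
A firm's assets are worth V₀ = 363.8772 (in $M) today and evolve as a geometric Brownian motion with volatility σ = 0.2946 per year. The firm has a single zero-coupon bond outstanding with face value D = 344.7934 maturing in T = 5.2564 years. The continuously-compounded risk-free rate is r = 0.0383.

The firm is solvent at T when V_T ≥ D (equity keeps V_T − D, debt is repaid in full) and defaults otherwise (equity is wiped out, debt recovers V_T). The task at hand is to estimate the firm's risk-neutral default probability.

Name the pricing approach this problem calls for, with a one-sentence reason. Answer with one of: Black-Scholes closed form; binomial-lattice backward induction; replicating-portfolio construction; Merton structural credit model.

framework: Merton structural credit model

Key observation: the asked-for credit quantity lives on the firm's capital structure — asset value, asset volatility, debt face 344.7934 — which is the structural model's domain.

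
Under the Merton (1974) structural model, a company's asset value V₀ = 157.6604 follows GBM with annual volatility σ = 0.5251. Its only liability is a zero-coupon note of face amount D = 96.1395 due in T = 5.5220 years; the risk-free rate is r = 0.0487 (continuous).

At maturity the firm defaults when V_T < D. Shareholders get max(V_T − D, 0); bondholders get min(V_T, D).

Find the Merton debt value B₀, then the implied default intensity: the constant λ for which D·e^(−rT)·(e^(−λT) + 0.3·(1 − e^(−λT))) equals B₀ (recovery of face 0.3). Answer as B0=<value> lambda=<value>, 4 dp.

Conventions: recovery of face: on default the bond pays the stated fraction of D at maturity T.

Apply the equity-as-call identities (strike 96.1395, horizon 5.5220 years):
d₁ = [ln(V₀/D) + (r + σ²/2)T] / (σ√T)
   = [ln(157.6604/96.1395) + (0.0487 + 0.5·0.5251²)·5.5220] / (0.5251·√5.5220)
   = [0.494643 + 1.030212] / 1.233929 = 1.235772
d₂ = d₁ − σ√T = 1.235772 − 1.233929 = 0.001843
N(d₁) = 0.891728,  N(d₂) = 0.500735,  e^(−rT) = 0.764203
E₀ = V₀·N(d₁) − D·e^(−rT)·N(d₂)
   = 157.6604·0.891728 − 96.1395·0.764203·0.500735 = 103.801169
B₀ = V₀ − E₀ = 157.6604 − 103.801169 = 53.859231
e^(−λT) = (B₀·e^(rT)/D − 0.3)/(1 − 0.3) = (53.8592·1.308552/96.1395 − 0.3)/0.7 = 0.61868028
λ = −ln(0.61868028)/5.5220 = 0.086955

B0=53.8592 lambda=0.0870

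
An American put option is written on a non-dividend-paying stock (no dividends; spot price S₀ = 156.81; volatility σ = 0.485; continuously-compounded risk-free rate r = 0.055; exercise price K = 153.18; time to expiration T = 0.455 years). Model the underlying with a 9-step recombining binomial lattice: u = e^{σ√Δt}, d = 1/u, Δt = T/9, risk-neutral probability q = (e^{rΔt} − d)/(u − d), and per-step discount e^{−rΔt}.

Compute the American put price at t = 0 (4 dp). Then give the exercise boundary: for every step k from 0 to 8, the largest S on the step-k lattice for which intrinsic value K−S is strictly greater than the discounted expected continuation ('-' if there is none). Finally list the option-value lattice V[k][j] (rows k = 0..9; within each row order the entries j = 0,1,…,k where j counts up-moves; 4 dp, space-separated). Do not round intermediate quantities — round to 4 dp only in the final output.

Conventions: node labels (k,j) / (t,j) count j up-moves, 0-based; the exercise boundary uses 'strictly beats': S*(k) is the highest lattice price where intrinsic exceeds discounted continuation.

price = 17.2496
boundary = - - - - 101.3758 90.9022 101.3758 113.0561 126.0823
tree:
17.2496
23.7523 10.4576
31.8071 15.3528 5.3300
41.2889 21.9416 8.4586 2.0453
51.8042 30.3825 13.1226 3.5646 0.4469
62.2778 40.5368 19.7962 6.1257 0.8711 0.0000
71.6693 51.8042 28.8292 10.3373 1.6978 0.0000 0.0000
80.0906 62.2778 40.1239 17.0255 3.3091 0.0000 0.0000 0.0000
87.6418 71.6693 51.8042 27.0977 6.4496 0.0000 0.0000 0.0000 0.0000
94.4128 80.0906 62.2778 40.1239 12.5708 0.0000 0.0000 0.0000 0.0000 0.0000

Δt=0.05056, u=1.11522, d=0.89669, q=0.48551, disc=e^(-rΔt)=0.99722
k=9 terminal: V=max(K-S,0) → 94.4128 80.0906 62.2778 40.1239 12.5708 0.0000 0.0000 0.0000 0.0000 0.0000
k=8: j=0 S=65.5382 intr=87.6418 cont=87.2164 V=87.6418[EX]; j=1 S=81.5107 intr=71.6693 cont=71.2440 V=71.6693[EX]; j=2 S=101.3758 intr=51.8042 cont=51.3789 V=51.8042[EX]; j=3 S=126.0823 intr=27.0977 cont=26.6724 V=27.0977[EX]; j=4 S=156.8100 intr=0.0000 cont=6.4496 V=6.4496[hold]; j=5 S=195.0264 intr=0.0000 cont=0.0000 V=0.0000[hold]; j=6 S=242.5567 intr=0.0000 cont=0.0000 V=0.0000[hold]; j=7 S=301.6706 intr=0.0000 cont=0.0000 V=0.0000[hold]; j=8 S=375.1913 intr=0.0000 cont=0.0000 V=0.0000[hold]  S*(8)=126.0823
k=7: j=0 S=73.0894 intr=80.0906 cont=79.6652 V=80.0906[EX]; j=1 S=90.9022 intr=62.2778 cont=61.8525 V=62.2778[EX]; j=2 S=113.0561 intr=40.1239 cont=39.6985 V=40.1239[EX]; j=3 S=140.6092 intr=12.5708 cont=17.0255 V=17.0255[hold]; j=4 S=174.8774 intr=0.0000 cont=3.3091 V=3.3091[hold]; j=5 S=217.4970 intr=0.0000 cont=0.0000 V=0.0000[hold]; j=6 S=270.5036 intr=0.0000 cont=0.0000 V=0.0000[hold]; j=7 S=336.4285 intr=0.0000 cont=0.0000 V=0.0000[hold]  S*(7)=113.0561
k=6: j=0 S=81.5107 intr=71.6693 cont=71.2440 V=71.6693[EX]; j=1 S=101.3758 intr=51.8042 cont=51.3789 V=51.8042[EX]; j=2 S=126.0823 intr=27.0977 cont=28.8292 V=28.8292[hold]; j=3 S=156.8100 intr=0.0000 cont=10.3373 V=10.3373[hold]; j=4 S=195.0264 intr=0.0000 cont=1.6978 V=1.6978[hold]; j=5 S=242.5567 intr=0.0000 cont=0.0000 V=0.0000[hold]; j=6 S=301.6706 intr=0.0000 cont=0.0000 V=0.0000[hold]  S*(6)=101.3758
k=5: j=0 S=90.9022 intr=62.2778 cont=61.8525 V=62.2778[EX]; j=1 S=113.0561 intr=40.1239 cont=40.5368 V=40.5368[hold]; j=2 S=140.6092 intr=12.5708 cont=19.7962 V=19.7962[hold]; j=3 S=174.8774 intr=0.0000 cont=6.1257 V=6.1257[hold]; j=4 S=217.4970 intr=0.0000 cont=0.8711 V=0.8711[hold]; j=5 S=270.5036 intr=0.0000 cont=0.0000 V=0.0000[hold]  S*(5)=90.9022
k=4: j=0 S=101.3758 intr=51.8042 cont=51.5788 V=51.8042[EX]; j=1 S=126.0823 intr=27.0977 cont=30.3825 V=30.3825[hold]; j=2 S=156.8100 intr=0.0000 cont=13.1226 V=13.1226[hold]; j=3 S=195.0264 intr=0.0000 cont=3.5646 V=3.5646[hold]; j=4 S=242.5567 intr=0.0000 cont=0.4469 V=0.4469[hold]  S*(4)=101.3758
k=3: j=0 S=113.0561 intr=40.1239 cont=41.2889 V=41.2889[hold]; j=1 S=140.6092 intr=12.5708 cont=21.9416 V=21.9416[hold]; j=2 S=174.8774 intr=0.0000 cont=8.4586 V=8.4586[hold]; j=3 S=217.4970 intr=0.0000 cont=2.0453 V=2.0453[hold]  S*(3)=-
k=2: j=0 S=126.0823 intr=27.0977 cont=31.8071 V=31.8071[hold]; j=1 S=156.8100 intr=0.0000 cont=15.3528 V=15.3528[hold]; j=2 S=195.0264 intr=0.0000 cont=5.3300 V=5.3300[hold]  S*(2)=-
k=1: j=0 S=140.6092 intr=12.5708 cont=23.7523 V=23.7523[hold]; j=1 S=174.8774 intr=0.0000 cont=10.4576 V=10.4576[hold]  S*(1)=-
k=0: j=0 S=156.8100 intr=0.0000 cont=17.2496 V=17.2496[hold]  S*(0)=-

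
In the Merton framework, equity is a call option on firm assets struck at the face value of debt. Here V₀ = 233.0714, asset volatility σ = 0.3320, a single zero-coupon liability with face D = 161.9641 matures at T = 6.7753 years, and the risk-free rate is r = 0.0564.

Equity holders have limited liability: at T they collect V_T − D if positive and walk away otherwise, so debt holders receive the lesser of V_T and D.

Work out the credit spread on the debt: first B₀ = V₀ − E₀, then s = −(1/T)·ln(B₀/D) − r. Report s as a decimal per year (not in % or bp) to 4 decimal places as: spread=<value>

spread=0.0201

With assets at 233.0714 and a single debt payment of 161.9641 at 6.7753 years:
d₁ = [ln(V₀/D) + (r + σ²/2)T] / (σ√T)
   = [ln(233.0714/161.9641) + (0.0564 + 0.5·0.3320²)·6.7753] / (0.3320·√6.7753)
   = [0.363970 + 0.755527] / 0.864176 = 1.295450
d₂ = d₁ − σ√T = 1.295450 − 0.864176 = 0.431274
N(d₁) = 0.902418,  N(d₂) = 0.666865,  e^(−rT) = 0.682408
E₀ = V₀·N(d₁) − D·e^(−rT)·N(d₂)
   = 233.0714·0.902418 − 161.9641·0.682408·0.666865 = 136.621971
B₀ = V₀ − E₀ = 233.0714 − 136.621971 = 96.449429
spread = −(1/T)·ln(B₀/D) − r = −(1/6.7753)·ln(96.449429/161.9641) − 0.0564 = 0.02010671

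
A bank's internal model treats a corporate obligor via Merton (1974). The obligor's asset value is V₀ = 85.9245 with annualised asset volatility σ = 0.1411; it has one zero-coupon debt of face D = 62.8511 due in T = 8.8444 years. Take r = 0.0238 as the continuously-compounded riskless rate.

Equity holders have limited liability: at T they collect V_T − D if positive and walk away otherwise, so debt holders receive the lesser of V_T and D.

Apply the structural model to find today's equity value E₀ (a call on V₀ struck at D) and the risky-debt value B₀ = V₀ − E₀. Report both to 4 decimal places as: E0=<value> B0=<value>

E0=36.3961 B0=49.5284

Work the structural quantities from V₀ = 85.9245 against face 62.8511:
d₁ = [ln(V₀/D) + (r + σ²/2)T] / (σ√T)
   = [ln(85.9245/62.8511) + (0.0238 + 0.5·0.1411²)·8.8444] / (0.1411·√8.8444)
   = [0.312701 + 0.298539] / 0.419625 = 1.456634
d₂ = d₁ − σ√T = 1.456634 − 0.419625 = 1.037009
N(d₁) = 0.927391,  N(d₂) = 0.850134,  e^(−rT) = 0.810182
E₀ = V₀·N(d₁) − D·e^(−rT)·N(d₂)
   = 85.9245·0.927391 − 62.8511·0.810182·0.850134 = 36.396108
B₀ = V₀ − E₀ = 85.9245 − 36.396108 = 49.528392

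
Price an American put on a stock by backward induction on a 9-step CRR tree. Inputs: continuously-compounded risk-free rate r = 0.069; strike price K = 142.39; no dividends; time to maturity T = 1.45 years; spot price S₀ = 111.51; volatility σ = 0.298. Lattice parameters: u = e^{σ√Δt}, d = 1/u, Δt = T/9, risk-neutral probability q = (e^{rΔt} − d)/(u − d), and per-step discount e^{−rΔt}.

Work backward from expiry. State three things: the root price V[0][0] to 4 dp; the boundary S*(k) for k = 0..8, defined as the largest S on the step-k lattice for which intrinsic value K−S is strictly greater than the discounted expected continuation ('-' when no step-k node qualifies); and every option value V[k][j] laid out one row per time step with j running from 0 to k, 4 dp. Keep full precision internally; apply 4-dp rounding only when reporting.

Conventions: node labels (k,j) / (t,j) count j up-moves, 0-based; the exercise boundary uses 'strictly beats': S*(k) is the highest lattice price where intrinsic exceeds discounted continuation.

price = 32.2514
boundary = - 98.9388 87.7848 98.9388 87.7848 98.9388 111.5100 98.9388 111.5100
tree:
32.2514
43.4512 22.4753
54.6052 31.7415 14.2960
64.5018 43.4512 21.4776 7.8892
73.2826 54.6052 31.1682 12.8798 3.3928
81.0735 64.5018 43.4512 20.3557 6.1672 0.8717
87.9861 73.2826 54.6052 30.8800 10.9540 1.8241 0.0000
94.1194 81.0735 64.5018 43.4512 18.8392 3.8168 0.0000 0.0000
99.5613 87.9861 73.2826 54.6052 30.8800 7.9865 0.0000 0.0000 0.0000
104.3896 94.1194 81.0735 64.5018 43.4512 16.7115 0.0000 0.0000 0.0000 0.0000

Δt=0.16111  u=1.12706  d=0.88726  q=0.51675  discount=0.98894
step 9 (expiry): payoffs max(K−S,0) = 104.3896 94.1194 81.0735 64.5018 43.4512 16.7115 0.0000 0.0000 0.0000 0.0000
step 8: (k=8,j=0): S=42.8287, K−S=99.5613, hold=97.9871 ⇒ V=99.5613 exercise | (k=8,j=1): S=54.4039, K−S=87.9861, hold=86.4120 ⇒ V=87.9861 exercise | (k=8,j=2): S=69.1074, K−S=73.2826, hold=71.7085 ⇒ V=73.2826 exercise | (k=8,j=3): S=87.7848, K−S=54.6052, hold=53.0311 ⇒ V=54.6052 exercise | (k=8,j=4): S=111.5100, K−S=30.8800, hold=29.3059 ⇒ V=30.8800 exercise | (k=8,j=5): S=141.6474, K−S=0.7426, hold=7.9865 ⇒ V=7.9865 continue | (k=8,j=6): S=179.9298, K−S=0.0000, hold=0.0000 ⇒ V=0.0000 continue | (k=8,j=7): S=228.5588, K−S=0.0000, hold=0.0000 ⇒ V=0.0000 continue | (k=8,j=8): S=290.3304, K−S=0.0000, hold=0.0000 ⇒ V=0.0000 continue  boundary S*=111.5100
step 7: (k=7,j=0): S=48.2706, K−S=94.1194, hold=92.5453 ⇒ V=94.1194 exercise | (k=7,j=1): S=61.3165, K−S=81.0735, hold=79.4994 ⇒ V=81.0735 exercise | (k=7,j=2): S=77.8882, K−S=64.5018, hold=62.9276 ⇒ V=64.5018 exercise | (k=7,j=3): S=98.9388, K−S=43.4512, hold=41.8771 ⇒ V=43.4512 exercise | (k=7,j=4): S=125.6785, K−S=16.7115, hold=18.8392 ⇒ V=18.8392 continue | (k=7,j=5): S=159.6452, K−S=0.0000, hold=3.8168 ⇒ V=3.8168 continue | (k=7,j=6): S=202.7919, K−S=0.0000, hold=0.0000 ⇒ V=0.0000 continue | (k=7,j=7): S=257.5996, K−S=0.0000, hold=0.0000 ⇒ V=0.0000 continue  boundary S*=98.9388
step 6: (k=6,j=0): S=54.4039, K−S=87.9861, hold=86.4120 ⇒ V=87.9861 exercise | (k=6,j=1): S=69.1074, K−S=73.2826, hold=71.7085 ⇒ V=73.2826 exercise | (k=6,j=2): S=87.7848, K−S=54.6052, hold=53.0311 ⇒ V=54.6052 exercise | (k=6,j=3): S=111.5100, K−S=30.8800, hold=30.3932 ⇒ V=30.8800 exercise | (k=6,j=4): S=141.6474, K−S=0.7426, hold=10.9540 ⇒ V=10.9540 continue | (k=6,j=5): S=179.9298, K−S=0.0000, hold=1.8241 ⇒ V=1.8241 continue | (k=6,j=6): S=228.5588, K−S=0.0000, hold=0.0000 ⇒ V=0.0000 continue  boundary S*=111.5100
step 5: (k=5,j=0): S=61.3165, K−S=81.0735, hold=79.4994 ⇒ V=81.0735 exercise | (k=5,j=1): S=77.8882, K−S=64.5018, hold=62.9276 ⇒ V=64.5018 exercise | (k=5,j=2): S=98.9388, K−S=43.4512, hold=41.8771 ⇒ V=43.4512 exercise | (k=5,j=3): S=125.6785, K−S=16.7115, hold=20.3557 ⇒ V=20.3557 continue | (k=5,j=4): S=159.6452, K−S=0.0000, hold=6.1672 ⇒ V=6.1672 continue | (k=5,j=5): S=202.7919, K−S=0.0000, hold=0.8717 ⇒ V=0.8717 continue  boundary S*=98.9388
step 4: (k=4,j=0): S=69.1074, K−S=73.2826, hold=71.7085 ⇒ V=73.2826 exercise | (k=4,j=1): S=87.7848, K−S=54.6052, hold=53.0311 ⇒ V=54.6052 exercise | (k=4,j=2): S=111.5100, K−S=30.8800, hold=31.1682 ⇒ V=31.1682 continue | (k=4,j=3): S=141.6474, K−S=0.7426, hold=12.8798 ⇒ V=12.8798 continue | (k=4,j=4): S=179.9298, K−S=0.0000, hold=3.3928 ⇒ V=3.3928 continue  boundary S*=87.7848
step 3: (k=3,j=0): S=77.8882, K−S=64.5018, hold=62.9276 ⇒ V=64.5018 exercise | (k=3,j=1): S=98.9388, K−S=43.4512, hold=42.0244 ⇒ V=43.4512 exercise | (k=3,j=2): S=125.6785, K−S=16.7115, hold=21.4776 ⇒ V=21.4776 continue | (k=3,j=3): S=159.6452, K−S=0.0000, hold=7.8892 ⇒ V=7.8892 continue  boundary S*=98.9388
step 2: (k=2,j=0): S=87.7848, K−S=54.6052, hold=53.0311 ⇒ V=54.6052 exercise | (k=2,j=1): S=111.5100, K−S=30.8800, hold=31.7415 ⇒ V=31.7415 continue | (k=2,j=2): S=141.6474, K−S=0.7426, hold=14.2960 ⇒ V=14.2960 continue  boundary S*=87.7848
step 1: (k=1,j=0): S=98.9388, K−S=43.4512, hold=42.3174 ⇒ V=43.4512 exercise | (k=1,j=1): S=125.6785, K−S=16.7115, hold=22.4753 ⇒ V=22.4753 continue  boundary S*=98.9388
step 0: (k=0,j=0): S=111.5100, K−S=30.8800, hold=32.2514 ⇒ V=32.2514 continue  boundary S*=-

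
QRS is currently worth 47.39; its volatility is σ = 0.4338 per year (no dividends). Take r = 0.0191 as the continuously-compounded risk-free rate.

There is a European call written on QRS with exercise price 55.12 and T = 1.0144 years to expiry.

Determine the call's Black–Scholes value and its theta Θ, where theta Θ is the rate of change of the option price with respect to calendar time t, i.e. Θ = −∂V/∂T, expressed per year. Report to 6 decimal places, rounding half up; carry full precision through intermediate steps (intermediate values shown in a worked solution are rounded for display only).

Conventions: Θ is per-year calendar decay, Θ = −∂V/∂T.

price = 5.824448
Θ = -4.368838

σ√T = 0.4338·√1.0144 = 0.436912
d₁ = (ln(S/K) + (r+σ²/2)T) / (σ√T) = (ln(47.39/55.12) + (0.0191+0.4338²/2)·1.0144) / 0.436912 = (-0.151101 + 0.114821) / 0.436912 = -0.083038
d₂ = d₁ − σ√T = -0.083038 − 0.436912 = -0.519950
e^{−rT} = 0.980811
N(d₁) = 0.466911,  N(d₂) = 0.301549
Call price V = S·N(d₁) − K·e^{−rT}·N(d₂) = 22.126900 − 16.302453 = 5.824448
φ(d₁) = (1/√(2π))·e^{−d₁²/2} = 0.397569
Θ = −S·φ(d₁)·σ/(2√T) − r·K·e^{−rT}·N(d₂) = −4.057462 − 0.311377 = -4.368838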